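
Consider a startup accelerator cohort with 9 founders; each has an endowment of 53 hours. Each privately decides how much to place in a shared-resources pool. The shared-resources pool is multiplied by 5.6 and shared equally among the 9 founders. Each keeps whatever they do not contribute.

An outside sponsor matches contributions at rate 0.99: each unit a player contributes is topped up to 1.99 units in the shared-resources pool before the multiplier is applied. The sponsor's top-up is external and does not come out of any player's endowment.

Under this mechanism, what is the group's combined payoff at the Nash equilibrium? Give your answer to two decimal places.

The effective private return per unit is now 5.6 × 1.99 / 9 = 1.2382 > 1, so every player's dominant strategy flips to full contribution.
So the Nash equilibrium is full contribution by all 9; the group earns 5.6 × 1.99 × 477 = 5315.69.

5315.69 hours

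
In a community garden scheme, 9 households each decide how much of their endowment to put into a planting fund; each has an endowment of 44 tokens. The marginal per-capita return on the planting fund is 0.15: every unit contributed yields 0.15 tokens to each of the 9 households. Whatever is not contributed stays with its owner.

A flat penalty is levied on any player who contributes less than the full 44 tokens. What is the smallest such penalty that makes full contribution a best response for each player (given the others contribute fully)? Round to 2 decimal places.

37.40 tokens

Given the others contribute fully, the best deviation is to contribute 0 (any partial contribution still incurs the fine and gives up units whose private return 0.15 is below 1).
Deviating from 44 to 0 saves 44 tokens but forfeits the deviator's share of the drop in the planting fund: 0.15 × 44 = 6.60.
So the deviation gain is 44 − 6.60 = 37.40, and the fine must be at least 37.40 tokens to wipe it out.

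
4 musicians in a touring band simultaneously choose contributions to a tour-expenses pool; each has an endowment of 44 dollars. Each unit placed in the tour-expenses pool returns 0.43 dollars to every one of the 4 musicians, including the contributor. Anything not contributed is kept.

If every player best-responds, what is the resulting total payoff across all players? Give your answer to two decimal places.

176.00 dollars

The private return per contributed unit is 0.43 < 1, so contributing 0 is dominant for every player. At the Nash equilibrium everyone keeps their 44, and the group total is 4 × 44 = 176.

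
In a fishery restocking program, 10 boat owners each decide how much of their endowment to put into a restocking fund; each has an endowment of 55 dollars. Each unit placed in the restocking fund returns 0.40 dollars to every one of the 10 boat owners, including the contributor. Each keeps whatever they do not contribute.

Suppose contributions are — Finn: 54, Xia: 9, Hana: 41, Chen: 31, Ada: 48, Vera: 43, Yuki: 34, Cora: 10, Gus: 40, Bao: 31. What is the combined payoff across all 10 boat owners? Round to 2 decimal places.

1573.00 dollars

Total contributed: 54 + 9 + 41 + 31 + 48 + 43 + 34 + 10 + 40 + 31 = 341; total kept: 10 × 55 − 341 = 209.
The restocking fund pays out 0.40 × 10 × 341 = 1364.00 in aggregate.
Group total = 209 + 1364.00 = 1573.00.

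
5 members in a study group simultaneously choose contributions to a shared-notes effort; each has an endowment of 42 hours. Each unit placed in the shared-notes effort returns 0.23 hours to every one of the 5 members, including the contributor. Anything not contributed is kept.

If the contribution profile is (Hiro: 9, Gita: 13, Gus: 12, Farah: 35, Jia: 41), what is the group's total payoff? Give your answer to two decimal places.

Total contributed: 9 + 13 + 12 + 35 + 41 = 110; total kept: 5 × 42 − 110 = 100.
The shared-notes effort pays out 0.23 × 5 × 110 = 126.50 in aggregate.
Group total = 100 + 126.50 = 226.50.

226.50 hours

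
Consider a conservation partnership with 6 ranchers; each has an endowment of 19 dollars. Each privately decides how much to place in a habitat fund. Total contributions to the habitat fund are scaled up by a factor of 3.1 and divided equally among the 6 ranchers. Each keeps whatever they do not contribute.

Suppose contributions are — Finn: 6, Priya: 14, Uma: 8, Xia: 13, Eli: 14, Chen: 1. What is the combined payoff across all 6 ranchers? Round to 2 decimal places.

Total contributed: 6 + 14 + 8 + 13 + 14 + 1 = 56; total kept: 6 × 19 − 56 = 58.
The habitat fund pays out 3.1 × 56 = 173.60 in aggregate.
Group total = 58 + 173.60 = 231.60.

231.60 dollars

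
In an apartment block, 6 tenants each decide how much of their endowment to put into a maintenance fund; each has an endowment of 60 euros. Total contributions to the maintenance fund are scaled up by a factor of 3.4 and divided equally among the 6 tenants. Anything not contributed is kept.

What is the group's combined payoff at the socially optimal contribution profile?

1224.00 euros

Each contributed unit returns 3.400 to the group as a whole (0.5667 to each of 6 players), which exceeds 1, so the social optimum is full contribution: group total = 3.400 × 360 = 1224.00.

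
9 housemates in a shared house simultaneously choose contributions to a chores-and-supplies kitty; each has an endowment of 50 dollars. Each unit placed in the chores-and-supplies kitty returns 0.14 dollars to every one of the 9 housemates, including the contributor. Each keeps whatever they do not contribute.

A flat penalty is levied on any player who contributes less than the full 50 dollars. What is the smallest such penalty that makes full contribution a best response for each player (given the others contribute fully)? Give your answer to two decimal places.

Given the others contribute fully, the best deviation is to contribute 0 (any partial contribution still incurs the fine and gives up units whose private return 0.14 is below 1).
Deviating from 50 to 0 saves 50 dollars but forfeits the deviator's share of the drop in the chores-and-supplies kitty: 0.14 × 50 = 7.00.
So the deviation gain is 50 − 7.00 = 43.00, and the fine must be at least 43.00 dollars to wipe it out.

43.00 dollars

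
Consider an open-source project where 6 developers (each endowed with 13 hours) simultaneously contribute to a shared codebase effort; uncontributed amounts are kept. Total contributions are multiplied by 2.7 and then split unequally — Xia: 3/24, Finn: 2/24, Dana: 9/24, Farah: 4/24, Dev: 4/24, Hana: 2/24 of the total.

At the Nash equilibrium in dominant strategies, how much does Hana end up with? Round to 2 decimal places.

Player j's private return per contributed unit is 2.7 × (j's share). Contributing is weakly dominant for j when that share is at least 1/2.7 = 0.3704, and contributing 0 is dominant otherwise.
Only Dana (9/24) clears that bar, contributing 13; the remaining 5 contribute 0. Total contributed: 13.
Hana keeps 13 and receives 2.7 × 13 × 2/24 = 2.93 from the shared codebase effort, for a payoff of 15.93.

15.93 hours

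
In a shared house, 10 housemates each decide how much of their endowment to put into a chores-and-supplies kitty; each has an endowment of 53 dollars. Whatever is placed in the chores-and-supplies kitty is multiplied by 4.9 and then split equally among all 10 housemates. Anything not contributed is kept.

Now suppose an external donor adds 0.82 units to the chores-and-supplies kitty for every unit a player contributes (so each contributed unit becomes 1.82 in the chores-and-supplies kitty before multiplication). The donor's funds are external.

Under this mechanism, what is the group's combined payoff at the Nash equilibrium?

With the mechanism, a contributed unit returns 4.9 × 1.82 / 10 = 0.8918 per unit of net cost — still below 1 — so contributing 0 remains dominant for every player.
At the Nash equilibrium no one contributes; group total payoff = 10 × 53 = 530.

530.00 dollars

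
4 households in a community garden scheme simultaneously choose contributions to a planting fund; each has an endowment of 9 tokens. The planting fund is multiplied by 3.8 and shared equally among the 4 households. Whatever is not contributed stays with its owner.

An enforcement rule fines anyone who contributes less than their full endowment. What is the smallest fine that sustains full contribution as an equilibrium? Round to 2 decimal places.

Given the others contribute fully, the best deviation is to contribute 0 (any partial contribution still incurs the fine and gives up units whose private return 0.9500 is below 1).
Deviating from 9 to 0 saves 9 tokens but forfeits the deviator's share of the drop in the planting fund: 3.8/4 × 9 = 8.55.
So the deviation gain is 9 − 8.55 = 0.45, and the fine must be at least 0.45 tokens to wipe it out.

0.45 tokens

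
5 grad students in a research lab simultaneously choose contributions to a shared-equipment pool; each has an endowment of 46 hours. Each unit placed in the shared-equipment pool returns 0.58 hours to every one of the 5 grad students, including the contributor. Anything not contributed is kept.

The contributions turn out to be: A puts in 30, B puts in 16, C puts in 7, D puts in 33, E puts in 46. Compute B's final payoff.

Total contributed: 30 + 16 + 7 + 33 + 46 = 132.
Each receives 0.58 × 132 = 76.56 from the shared-equipment pool.
B keeps 46 − 16 = 30, so B's payoff is 30 + 76.56 = 106.56.

106.56 hours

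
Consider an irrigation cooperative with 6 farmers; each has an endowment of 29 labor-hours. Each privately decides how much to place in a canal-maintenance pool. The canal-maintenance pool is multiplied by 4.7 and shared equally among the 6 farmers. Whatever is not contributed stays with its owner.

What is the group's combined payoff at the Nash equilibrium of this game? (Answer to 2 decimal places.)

Each contributed unit returns 4.7/6 = 0.7833 to its contributor — below 1 — so contributing 0 is dominant for every player. At the Nash equilibrium everyone keeps their 29, and the group total is 6 × 29 = 174.

174.00 labor-hours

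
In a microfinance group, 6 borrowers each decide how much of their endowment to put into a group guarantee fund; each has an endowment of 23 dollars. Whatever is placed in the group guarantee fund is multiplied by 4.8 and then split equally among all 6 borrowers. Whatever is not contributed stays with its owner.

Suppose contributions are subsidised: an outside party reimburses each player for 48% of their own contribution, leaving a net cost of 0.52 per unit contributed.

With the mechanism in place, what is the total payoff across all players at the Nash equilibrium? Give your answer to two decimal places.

The effective private return per unit is now (4.8/6) / 0.52 = 1.5385 > 1, so every player's dominant strategy flips to full contribution.
At the Nash equilibrium everyone contributes 23. Group total payoff = 6 × (23 × 0.48 + 4.8 × 23) = 728.64.

728.64 dollars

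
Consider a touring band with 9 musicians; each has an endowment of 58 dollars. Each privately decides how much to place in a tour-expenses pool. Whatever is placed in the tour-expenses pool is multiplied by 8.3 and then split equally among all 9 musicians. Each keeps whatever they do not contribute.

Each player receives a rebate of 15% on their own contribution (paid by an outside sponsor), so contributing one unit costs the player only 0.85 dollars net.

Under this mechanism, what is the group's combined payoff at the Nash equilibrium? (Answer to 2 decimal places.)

4410.90 dollars

Under the mechanism each unit contributed yields (8.3/9) / 0.85 = 1.0850 back to its contributor per unit of net cost, which exceeds 1, making full contribution the dominant choice for everyone.
At the Nash equilibrium everyone contributes 58. Group total payoff = 9 × (58 × 0.15 + 8.3 × 58) = 4410.90.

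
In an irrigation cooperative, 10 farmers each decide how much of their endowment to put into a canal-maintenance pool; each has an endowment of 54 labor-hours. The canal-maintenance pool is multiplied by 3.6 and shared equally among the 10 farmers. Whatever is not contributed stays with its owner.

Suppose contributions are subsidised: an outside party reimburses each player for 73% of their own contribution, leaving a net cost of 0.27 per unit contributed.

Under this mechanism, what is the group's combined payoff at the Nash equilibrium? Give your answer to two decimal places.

2338.20 labor-hours

Under the mechanism each unit contributed yields (3.6/10) / 0.27 = 1.3333 back to its contributor per unit of net cost, which exceeds 1, making full contribution the dominant choice for everyone.
So the Nash equilibrium is full contribution by all 10; the group earns 10 × (54 × 0.73 + 3.6 × 54) = 2338.20.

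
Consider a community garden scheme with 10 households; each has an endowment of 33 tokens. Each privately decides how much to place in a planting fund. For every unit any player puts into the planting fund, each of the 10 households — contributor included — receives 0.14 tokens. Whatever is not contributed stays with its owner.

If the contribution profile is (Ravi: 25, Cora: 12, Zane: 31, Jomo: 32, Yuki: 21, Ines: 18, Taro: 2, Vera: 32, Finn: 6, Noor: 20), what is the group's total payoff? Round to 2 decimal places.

Total contributed: 25 + 12 + 31 + 32 + 21 + 18 + 2 + 32 + 6 + 20 = 199; total kept: 10 × 33 − 199 = 131.
The planting fund pays out 0.14 × 10 × 199 = 278.60 in aggregate.
Group total = 131 + 278.60 = 409.60.

409.60 tokens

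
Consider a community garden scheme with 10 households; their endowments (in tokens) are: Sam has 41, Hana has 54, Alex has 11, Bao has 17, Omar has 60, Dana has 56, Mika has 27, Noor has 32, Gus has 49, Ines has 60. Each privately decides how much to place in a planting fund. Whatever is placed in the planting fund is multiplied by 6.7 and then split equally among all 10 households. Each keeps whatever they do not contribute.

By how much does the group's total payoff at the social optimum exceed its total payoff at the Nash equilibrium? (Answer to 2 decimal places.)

The private return per contributed unit is 6.7/10 = 0.6700 < 1 for every player regardless of endowment, so the Nash equilibrium is zero contribution and the group total is Σ E_j = 41 + 54 + 11 + 17 + 60 + 56 + 27 + 32 + 49 + 60 = 407.
Each contributed unit returns 6.700 to the group, so the social optimum is full contribution by everyone: group total = 6.700 × 407 = 2726.90.
Efficiency loss = (6.700 − 1) × 407 = 2319.90.

2319.90 tokens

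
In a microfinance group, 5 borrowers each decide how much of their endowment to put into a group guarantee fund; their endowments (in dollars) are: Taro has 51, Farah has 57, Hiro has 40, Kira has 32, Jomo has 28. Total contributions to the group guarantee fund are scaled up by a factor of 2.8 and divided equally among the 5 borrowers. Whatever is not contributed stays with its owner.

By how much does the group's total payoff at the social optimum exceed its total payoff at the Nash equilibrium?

374.40 dollars

The private return per contributed unit is 2.8/5 = 0.5600 < 1 for every player regardless of endowment, so the Nash equilibrium is zero contribution and the group total is Σ E_j = 51 + 57 + 40 + 32 + 28 = 208.
Each contributed unit returns 2.800 to the group, so the social optimum is full contribution by everyone: group total = 2.800 × 208 = 582.40.
Efficiency loss = (2.800 − 1) × 208 = 374.40.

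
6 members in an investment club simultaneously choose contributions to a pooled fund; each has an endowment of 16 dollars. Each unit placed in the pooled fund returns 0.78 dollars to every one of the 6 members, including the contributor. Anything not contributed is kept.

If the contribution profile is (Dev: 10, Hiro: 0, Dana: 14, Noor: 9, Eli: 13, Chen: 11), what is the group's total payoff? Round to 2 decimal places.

305.76 dollars

Total contributed: 10 + 0 + 14 + 9 + 13 + 11 = 57; total kept: 6 × 16 − 57 = 39.
The pooled fund pays out 0.78 × 6 × 57 = 266.76 in aggregate.
Group total = 39 + 266.76 = 305.76.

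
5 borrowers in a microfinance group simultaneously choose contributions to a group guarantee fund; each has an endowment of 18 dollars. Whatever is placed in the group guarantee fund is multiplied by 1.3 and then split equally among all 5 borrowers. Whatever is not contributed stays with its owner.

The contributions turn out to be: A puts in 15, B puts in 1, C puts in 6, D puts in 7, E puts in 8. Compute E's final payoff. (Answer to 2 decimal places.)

Total contributed: 15 + 1 + 6 + 7 + 8 = 37.
Each receives 1.3 × 37 / 5 = 9.62 from the group guarantee fund.
E keeps 18 − 8 = 10, so E's payoff is 10 + 9.62 = 19.62.

19.62 dollars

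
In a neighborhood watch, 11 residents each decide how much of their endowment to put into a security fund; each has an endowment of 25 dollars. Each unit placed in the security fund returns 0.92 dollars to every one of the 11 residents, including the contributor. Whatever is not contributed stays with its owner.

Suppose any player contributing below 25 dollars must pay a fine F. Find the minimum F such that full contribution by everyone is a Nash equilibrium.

2.00 dollars

Given the others contribute fully, the best deviation is to contribute 0 (any partial contribution still incurs the fine and gives up units whose private return 0.92 is below 1).
Deviating from 25 to 0 saves 25 dollars but forfeits the deviator's share of the drop in the security fund: 0.92 × 25 = 23.00.
So the deviation gain is 25 − 23.00 = 2.00, and the fine must be at least 2.00 dollars to wipe it out.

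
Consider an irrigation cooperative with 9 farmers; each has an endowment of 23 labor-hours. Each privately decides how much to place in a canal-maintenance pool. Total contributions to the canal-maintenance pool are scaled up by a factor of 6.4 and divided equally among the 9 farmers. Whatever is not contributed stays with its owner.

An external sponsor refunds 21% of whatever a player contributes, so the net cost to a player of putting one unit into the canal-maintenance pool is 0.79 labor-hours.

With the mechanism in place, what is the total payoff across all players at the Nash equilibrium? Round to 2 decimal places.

207.00 labor-hours

With the mechanism, a contributed unit returns (6.4/9) / 0.79 = 0.9001 per unit of net cost — still below 1 — so contributing 0 remains dominant for every player.
At the Nash equilibrium no one contributes; group total payoff = 9 × 23 = 207.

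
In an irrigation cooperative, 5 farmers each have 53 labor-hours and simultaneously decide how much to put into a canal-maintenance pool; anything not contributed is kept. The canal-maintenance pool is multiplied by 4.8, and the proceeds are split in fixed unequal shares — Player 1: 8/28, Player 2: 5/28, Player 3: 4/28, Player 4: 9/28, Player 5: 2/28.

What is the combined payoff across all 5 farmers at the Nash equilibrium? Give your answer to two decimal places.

667.80 labor-hours

Each unit j contributes comes back to j as 4.8 × (j's share), so j prefers to contribute only if that share exceeds 1/4.8 = 0.2083; otherwise keeping the unit dominates.
Player 1 and Player 4 clear that bar, contributing 53 each; the remaining 3 contribute 0. Total contributed: 106.
The canal-maintenance pool pays out 4.8 × 106 = 508.80 in total (split across the unequal shares, but the aggregate is all that matters for the group sum).
The 3 free-riders keep 53 each, adding 159. Group total = 159 + 508.80 = 667.80.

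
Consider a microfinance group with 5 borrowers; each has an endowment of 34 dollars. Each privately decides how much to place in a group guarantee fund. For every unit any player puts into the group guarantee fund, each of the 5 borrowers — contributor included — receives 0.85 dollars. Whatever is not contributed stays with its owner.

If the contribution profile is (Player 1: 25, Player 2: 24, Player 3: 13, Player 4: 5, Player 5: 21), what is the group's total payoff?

456.00 dollars

Total contributed: 25 + 24 + 13 + 5 + 21 = 88; total kept: 5 × 34 − 88 = 82.
The group guarantee fund pays out 0.85 × 5 × 88 = 374.00 in aggregate.
Group total = 82 + 374.00 = 456.00.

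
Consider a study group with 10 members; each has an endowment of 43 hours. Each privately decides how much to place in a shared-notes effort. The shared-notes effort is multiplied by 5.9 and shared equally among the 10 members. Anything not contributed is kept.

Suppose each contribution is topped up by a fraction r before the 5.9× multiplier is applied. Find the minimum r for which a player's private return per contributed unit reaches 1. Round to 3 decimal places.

With matching at rate r, one contributed unit becomes (1 + r) in the shared-notes effort and returns 5.9 × (1 + r) / 10 to the contributor.
Setting this equal to 1: 1 + r = 10/5.9 = 1.6949.
So the minimum matching rate is r = 1.6949 − 1 = 0.695.

0.695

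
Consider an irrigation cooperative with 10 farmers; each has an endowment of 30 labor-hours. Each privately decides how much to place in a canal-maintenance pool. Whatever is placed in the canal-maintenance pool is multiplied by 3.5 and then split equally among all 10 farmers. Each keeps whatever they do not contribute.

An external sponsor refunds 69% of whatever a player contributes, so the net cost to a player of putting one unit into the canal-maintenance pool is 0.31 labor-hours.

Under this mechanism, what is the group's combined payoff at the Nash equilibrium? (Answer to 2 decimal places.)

1257.00 labor-hours

The effective private return per unit is now (3.5/10) / 0.31 = 1.1290 > 1, so every player's dominant strategy flips to full contribution.
So the Nash equilibrium is full contribution by all 10; the group earns 10 × (30 × 0.69 + 3.5 × 30) = 1257.00.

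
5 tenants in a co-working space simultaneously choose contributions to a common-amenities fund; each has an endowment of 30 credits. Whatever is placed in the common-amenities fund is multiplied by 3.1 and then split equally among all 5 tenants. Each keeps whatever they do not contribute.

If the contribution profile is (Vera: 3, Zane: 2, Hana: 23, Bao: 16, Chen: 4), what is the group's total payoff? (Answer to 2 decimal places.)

Total contributed: 3 + 2 + 23 + 16 + 4 = 48; total kept: 5 × 30 − 48 = 102.
The common-amenities fund pays out 3.1 × 48 = 148.80 in aggregate.
Group total = 102 + 148.80 = 250.80.

250.80 credits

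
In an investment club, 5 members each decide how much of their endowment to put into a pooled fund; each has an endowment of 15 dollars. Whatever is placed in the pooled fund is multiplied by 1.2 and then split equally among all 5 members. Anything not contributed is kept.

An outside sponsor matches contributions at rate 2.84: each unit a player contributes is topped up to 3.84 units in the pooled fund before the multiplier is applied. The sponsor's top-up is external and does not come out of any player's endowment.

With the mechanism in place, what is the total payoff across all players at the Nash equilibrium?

75.00 dollars

Even with the mechanism, each unit contributed returns only 1.2 × 3.84 / 5 = 0.9216 per unit of net cost, so contributing nothing is still dominant.
At the Nash equilibrium no one contributes; group total payoff = 5 × 15 = 75.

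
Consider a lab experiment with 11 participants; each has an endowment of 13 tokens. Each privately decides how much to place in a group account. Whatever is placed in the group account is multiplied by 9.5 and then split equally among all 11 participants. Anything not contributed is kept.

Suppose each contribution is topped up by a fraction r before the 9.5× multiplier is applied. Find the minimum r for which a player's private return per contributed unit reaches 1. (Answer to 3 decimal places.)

0.158

With matching at rate r, one contributed unit becomes (1 + r) in the group account and returns 9.5 × (1 + r) / 11 to the contributor.
Setting this equal to 1: 1 + r = 11/9.5 = 1.1579.
So the minimum matching rate is r = 1.1579 − 1 = 0.158.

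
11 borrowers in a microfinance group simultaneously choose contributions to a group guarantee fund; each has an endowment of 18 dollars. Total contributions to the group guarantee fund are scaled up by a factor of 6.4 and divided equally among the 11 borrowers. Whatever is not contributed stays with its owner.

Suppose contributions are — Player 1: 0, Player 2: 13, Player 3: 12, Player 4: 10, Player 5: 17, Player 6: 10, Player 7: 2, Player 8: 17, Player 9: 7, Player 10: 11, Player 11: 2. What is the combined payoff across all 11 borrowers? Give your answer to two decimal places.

Total contributed: 0 + 13 + 12 + 10 + 17 + 10 + 2 + 17 + 7 + 11 + 2 = 101; total kept: 11 × 18 − 101 = 97.
The group guarantee fund pays out 6.4 × 101 = 646.40 in aggregate.
Group total = 97 + 646.40 = 743.40.

743.40 dollars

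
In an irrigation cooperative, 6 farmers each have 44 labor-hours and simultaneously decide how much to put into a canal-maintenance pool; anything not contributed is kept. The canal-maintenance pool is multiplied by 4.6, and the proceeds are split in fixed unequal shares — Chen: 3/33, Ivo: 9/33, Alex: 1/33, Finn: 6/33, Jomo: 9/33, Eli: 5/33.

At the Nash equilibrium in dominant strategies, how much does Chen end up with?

80.80 labor-hours

Player j's private return per contributed unit is 4.6 × (j's share). Contributing is weakly dominant for j when that share is at least 1/4.6 = 0.2174, and contributing 0 is dominant otherwise.
Ivo and Jomo are above the threshold, contributing 44 each; the remaining 4 contribute 0. Total contributed: 88.
Chen keeps 44 and receives 4.6 × 88 × 3/33 = 36.80 from the canal-maintenance pool, for a payoff of 80.80.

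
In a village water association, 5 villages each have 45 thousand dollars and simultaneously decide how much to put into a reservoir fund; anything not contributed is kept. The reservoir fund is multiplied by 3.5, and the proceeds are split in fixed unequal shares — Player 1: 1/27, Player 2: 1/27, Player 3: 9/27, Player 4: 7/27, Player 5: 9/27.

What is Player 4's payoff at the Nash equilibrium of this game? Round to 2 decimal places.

126.67 thousand dollars

A player with share s gets back 3.5·s per unit contributed, so full contribution is dominant for anyone with s > 1/3.5 = 0.2857 and zero contribution is dominant for anyone below.
Player 3 and Player 5 clear that bar, contributing 45 each; the remaining 3 contribute 0. Total contributed: 90.
Player 4 keeps 45 and receives 3.5 × 90 × 7/27 = 81.67 from the reservoir fund, for a payoff of 126.67.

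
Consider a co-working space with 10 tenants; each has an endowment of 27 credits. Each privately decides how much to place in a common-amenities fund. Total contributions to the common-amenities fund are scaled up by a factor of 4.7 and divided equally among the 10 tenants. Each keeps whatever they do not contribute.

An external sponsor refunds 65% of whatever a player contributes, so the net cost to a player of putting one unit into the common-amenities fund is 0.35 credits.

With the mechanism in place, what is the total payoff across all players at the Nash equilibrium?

Under the mechanism each unit contributed yields (4.7/10) / 0.35 = 1.3429 back to its contributor per unit of net cost, which exceeds 1, making full contribution the dominant choice for everyone.
At the Nash equilibrium everyone contributes 27. Group total payoff = 10 × (27 × 0.65 + 4.7 × 27) = 1444.50.

1444.50 credits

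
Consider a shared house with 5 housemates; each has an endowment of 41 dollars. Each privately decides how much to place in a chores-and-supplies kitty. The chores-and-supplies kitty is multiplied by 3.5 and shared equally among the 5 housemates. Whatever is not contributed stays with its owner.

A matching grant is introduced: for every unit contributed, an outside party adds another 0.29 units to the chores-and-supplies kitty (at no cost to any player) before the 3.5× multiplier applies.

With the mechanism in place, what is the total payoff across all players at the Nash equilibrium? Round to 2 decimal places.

205.00 dollars

Even with the mechanism, each unit contributed returns only 3.5 × 1.29 / 5 = 0.9030 per unit of net cost, so contributing nothing is still dominant.
Everyone keeps their endowment and the group total is 5 × 41 = 205.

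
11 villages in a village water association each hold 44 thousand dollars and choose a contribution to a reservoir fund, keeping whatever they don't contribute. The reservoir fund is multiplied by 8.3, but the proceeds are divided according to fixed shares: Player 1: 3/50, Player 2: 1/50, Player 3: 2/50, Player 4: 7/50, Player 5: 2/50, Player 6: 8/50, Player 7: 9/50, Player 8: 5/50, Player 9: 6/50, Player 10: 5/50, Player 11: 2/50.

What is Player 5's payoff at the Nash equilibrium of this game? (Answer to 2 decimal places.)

Player j's private return per contributed unit is 8.3 × (j's share). Contributing is weakly dominant for j when that share is at least 1/8.3 = 0.1205, and contributing 0 is dominant otherwise.
The shares above 0.1205 belong to Player 4, Player 6 and Player 7, contributing 44 each; the remaining 8 contribute 0. Total contributed: 132.
Player 5 keeps 44 and receives 8.3 × 132 × 2/50 = 43.82 from the reservoir fund, for a payoff of 87.82.

87.82 thousand dollars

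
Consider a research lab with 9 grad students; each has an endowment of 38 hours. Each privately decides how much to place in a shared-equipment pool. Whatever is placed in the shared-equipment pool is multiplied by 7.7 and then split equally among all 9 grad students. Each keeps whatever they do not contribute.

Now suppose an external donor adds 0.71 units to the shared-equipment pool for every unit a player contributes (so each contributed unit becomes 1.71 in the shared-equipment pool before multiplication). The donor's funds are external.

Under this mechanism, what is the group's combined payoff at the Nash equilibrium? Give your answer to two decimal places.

4503.11 hours

The effective private return per unit is now 7.7 × 1.71 / 9 = 1.4630 > 1, so every player's dominant strategy flips to full contribution.
So the Nash equilibrium is full contribution by all 9; the group earns 7.7 × 1.71 × 342 = 4503.11.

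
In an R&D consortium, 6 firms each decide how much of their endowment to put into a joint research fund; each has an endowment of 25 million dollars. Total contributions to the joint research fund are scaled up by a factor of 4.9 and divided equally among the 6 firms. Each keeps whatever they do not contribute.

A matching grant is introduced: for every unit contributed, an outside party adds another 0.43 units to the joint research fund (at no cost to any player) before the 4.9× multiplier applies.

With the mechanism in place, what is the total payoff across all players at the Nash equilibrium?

1051.05 million dollars

With the mechanism, a contributed unit returns 4.9 × 1.43 / 6 = 1.1678 per unit of net cost to the contributor — now above 1 — so contributing fully is weakly dominant for every player.
So the Nash equilibrium is full contribution by all 6; the group earns 4.9 × 1.43 × 150 = 1051.05.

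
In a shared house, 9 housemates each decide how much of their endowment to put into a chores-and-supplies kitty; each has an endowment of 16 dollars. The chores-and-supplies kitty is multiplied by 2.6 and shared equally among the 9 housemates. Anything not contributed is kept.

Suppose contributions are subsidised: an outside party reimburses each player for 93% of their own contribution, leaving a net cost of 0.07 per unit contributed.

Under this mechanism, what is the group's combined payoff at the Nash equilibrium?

Under the mechanism each unit contributed yields (2.6/9) / 0.07 = 4.1270 back to its contributor per unit of net cost, which exceeds 1, making full contribution the dominant choice for everyone.
So the Nash equilibrium is full contribution by all 9; the group earns 9 × (16 × 0.93 + 2.6 × 16) = 508.32.

508.32 dollars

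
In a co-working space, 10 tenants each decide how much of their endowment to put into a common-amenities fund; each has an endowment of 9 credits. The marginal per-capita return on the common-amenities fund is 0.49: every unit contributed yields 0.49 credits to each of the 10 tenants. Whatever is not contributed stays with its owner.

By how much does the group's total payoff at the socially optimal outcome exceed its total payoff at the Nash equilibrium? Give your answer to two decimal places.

351.00 credits

The private return per contributed unit is 0.49 < 1, so contributing 0 is dominant for every player. At the Nash equilibrium everyone keeps their 9, and the group total is 10 × 9 = 90.
Each contributed unit returns 4.900 to the group as a whole (0.49 to each of 10 players), which exceeds 1, so the social optimum is full contribution: group total = 4.900 × 90 = 441.00.
Efficiency loss = 441.00 − 90 = 351.00.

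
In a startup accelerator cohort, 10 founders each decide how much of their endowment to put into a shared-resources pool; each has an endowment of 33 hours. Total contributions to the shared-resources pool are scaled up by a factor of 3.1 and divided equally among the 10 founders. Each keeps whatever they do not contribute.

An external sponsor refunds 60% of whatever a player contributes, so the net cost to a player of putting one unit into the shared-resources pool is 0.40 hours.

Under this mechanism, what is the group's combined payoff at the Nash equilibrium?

With the mechanism, a contributed unit returns (3.1/10) / 0.40 = 0.7750 per unit of net cost — still below 1 — so contributing 0 remains dominant for every player.
Everyone keeps their endowment and the group total is 10 × 33 = 330.

330.00 hours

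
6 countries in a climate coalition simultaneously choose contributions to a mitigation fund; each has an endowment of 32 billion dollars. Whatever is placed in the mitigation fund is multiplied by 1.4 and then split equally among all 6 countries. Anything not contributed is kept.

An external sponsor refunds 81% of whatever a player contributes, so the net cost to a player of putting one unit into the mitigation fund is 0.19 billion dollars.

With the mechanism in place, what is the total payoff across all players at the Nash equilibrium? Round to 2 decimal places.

The effective private return per unit is now (1.4/6) / 0.19 = 1.2281 > 1, so every player's dominant strategy flips to full contribution.
At the Nash equilibrium everyone contributes 32. Group total payoff = 6 × (32 × 0.81 + 1.4 × 32) = 424.32.

424.32 billion dollars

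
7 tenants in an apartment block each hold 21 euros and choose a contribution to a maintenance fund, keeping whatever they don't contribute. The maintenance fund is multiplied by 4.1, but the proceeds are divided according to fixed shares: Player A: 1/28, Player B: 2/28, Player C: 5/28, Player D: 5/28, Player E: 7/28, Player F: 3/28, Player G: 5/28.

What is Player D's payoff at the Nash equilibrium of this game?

36.38 euros

A player with share s gets back 4.1·s per unit contributed, so full contribution is dominant for anyone with s > 1/4.1 = 0.2439 and zero contribution is dominant for anyone below.
Only Player E (7/28) clears that bar, contributing 21; the remaining 6 contribute 0. Total contributed: 21.
Player D keeps 21 and receives 4.1 × 21 × 5/28 = 15.38 from the maintenance fund, for a payoff of 36.38.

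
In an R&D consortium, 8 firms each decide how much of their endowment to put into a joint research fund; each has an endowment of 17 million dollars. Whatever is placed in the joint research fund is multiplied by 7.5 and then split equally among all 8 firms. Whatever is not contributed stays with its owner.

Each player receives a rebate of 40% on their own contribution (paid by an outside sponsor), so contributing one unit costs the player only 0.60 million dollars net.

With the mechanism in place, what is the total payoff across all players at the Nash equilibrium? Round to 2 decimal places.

1074.40 million dollars

The effective private return per unit is now (7.5/8) / 0.60 = 1.5625 > 1, so every player's dominant strategy flips to full contribution.
At the Nash equilibrium everyone contributes 17. Group total payoff = 8 × (17 × 0.40 + 7.5 × 17) = 1074.40.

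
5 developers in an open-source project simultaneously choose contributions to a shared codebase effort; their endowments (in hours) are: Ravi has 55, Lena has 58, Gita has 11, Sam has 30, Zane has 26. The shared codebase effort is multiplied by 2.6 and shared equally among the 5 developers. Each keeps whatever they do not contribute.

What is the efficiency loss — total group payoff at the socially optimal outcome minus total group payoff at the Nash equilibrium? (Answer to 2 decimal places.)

The private return per contributed unit is 2.6/5 = 0.5200 < 1 for every player regardless of endowment, so the Nash equilibrium is zero contribution and the group total is Σ E_j = 55 + 58 + 11 + 30 + 26 = 180.
Each contributed unit returns 2.600 to the group, so the social optimum is full contribution by everyone: group total = 2.600 × 180 = 468.00.
Efficiency loss = (2.600 − 1) × 180 = 288.00.

288.00 hours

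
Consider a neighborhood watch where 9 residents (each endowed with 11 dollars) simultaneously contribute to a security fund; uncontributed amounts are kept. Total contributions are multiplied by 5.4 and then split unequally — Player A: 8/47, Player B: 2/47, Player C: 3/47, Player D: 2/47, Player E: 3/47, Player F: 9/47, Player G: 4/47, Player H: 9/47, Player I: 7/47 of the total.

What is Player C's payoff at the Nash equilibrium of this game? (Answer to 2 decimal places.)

18.58 dollars

Each unit j contributes comes back to j as 5.4 × (j's share), so j prefers to contribute only if that share exceeds 1/5.4 = 0.1852; otherwise keeping the unit dominates.
Player F and Player H are above the threshold, contributing 11 each; the remaining 7 contribute 0. Total contributed: 22.
Player C keeps 11 and receives 5.4 × 22 × 3/47 = 7.58 from the security fund, for a payoff of 18.58.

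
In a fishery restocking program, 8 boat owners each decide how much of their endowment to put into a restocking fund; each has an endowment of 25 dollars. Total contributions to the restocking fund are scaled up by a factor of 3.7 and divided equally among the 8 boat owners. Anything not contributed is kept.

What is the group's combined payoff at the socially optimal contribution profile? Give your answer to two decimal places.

Each contributed unit returns 3.700 to the group as a whole (0.4625 to each of 8 players), which exceeds 1, so the social optimum is full contribution: group total = 3.700 × 200 = 740.00.

740.00 dollars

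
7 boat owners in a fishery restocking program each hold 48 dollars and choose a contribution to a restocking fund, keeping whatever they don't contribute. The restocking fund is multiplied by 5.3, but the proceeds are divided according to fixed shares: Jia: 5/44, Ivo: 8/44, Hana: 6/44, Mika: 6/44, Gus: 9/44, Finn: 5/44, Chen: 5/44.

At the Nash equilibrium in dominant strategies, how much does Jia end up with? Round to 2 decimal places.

76.91 dollars

Player j's private return per contributed unit is 5.3 × (j's share). Contributing is weakly dominant for j when that share is at least 1/5.3 = 0.1887, and contributing 0 is dominant otherwise.
Gus alone (share 9/44) is above the threshold, contributing 48; the remaining 6 contribute 0. Total contributed: 48.
Jia keeps 48 and receives 5.3 × 48 × 5/44 = 28.91 from the restocking fund, for a payoff of 76.91.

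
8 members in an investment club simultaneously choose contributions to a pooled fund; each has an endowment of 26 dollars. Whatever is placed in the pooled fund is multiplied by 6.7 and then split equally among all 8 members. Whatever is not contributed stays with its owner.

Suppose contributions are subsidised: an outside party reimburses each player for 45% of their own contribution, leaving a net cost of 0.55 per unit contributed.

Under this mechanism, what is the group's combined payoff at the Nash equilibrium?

1487.20 dollars

Under the mechanism each unit contributed yields (6.7/8) / 0.55 = 1.5227 back to its contributor per unit of net cost, which exceeds 1, making full contribution the dominant choice for everyone.
So the Nash equilibrium is full contribution by all 8; the group earns 8 × (26 × 0.45 + 6.7 × 26) = 1487.20.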